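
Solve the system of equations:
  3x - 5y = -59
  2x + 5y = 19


Using Cramer's rule:
Determinant D = (3)(5) - (2)(-5) = 15 + 10 = 25
Dx = (-59)(5) - (19)(-5) = -295 + 95 = -200
Dy = (3)(19) - (2)(-59) = 57 + 118 = 175
x = Dx/D = -200/25 = -8
y = Dy/D = 175/25 = 7

x = -8, y = 7


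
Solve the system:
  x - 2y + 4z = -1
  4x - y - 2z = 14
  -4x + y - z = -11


Using Cramer's rule. Expand each determinant along the first row.
D  = 1*[(-1)*(-1) - (-2)*1] - (-2)*[4*(-1) - (-2)*(-4)] + 4*[4*1 - (-1)*(-4)]
  = 1*(3) - (-2)*(-12) + 4*(0) = -21
Dx = (-1)*[(-1)*(-1) - (-2)*1] - (-2)*[14*(-1) - (-2)*(-11)] + 4*[14*1 - (-1)*(-11)]
  = (-1)*(3) - (-2)*(-36) + 4*(3) = -63
Dy = 1*[14*(-1) - (-2)*(-11)] - (-1)*[4*(-1) - (-2)*(-4)] + 4*[4*(-11) - 14*(-4)]
  = 1*(-36) - (-1)*(-12) + 4*(12) = 0
Dz = 1*[(-1)*(-11) - 14*1] - (-2)*[4*(-11) - 14*(-4)] + (-1)*[4*1 - (-1)*(-4)]
  = 1*(-3) - (-2)*(12) + (-1)*(0) = 21
x = Dx/D = -63/-21 = 3, y = Dy/D = 0/-21 = 0, z = Dz/D = 21/-21 = -1
Check eq1: (1)(3) + (-2)(0) + (4)(-1) = -1 = -1 ✓
Check eq2: (4)(3) + (-1)(0) + (-2)(-1) = 14 = 14 ✓
Check eq3: (-4)(3) + (1)(0) + (-1)(-1) = -11 = -11 ✓

x = 3, y = 0, z = -1


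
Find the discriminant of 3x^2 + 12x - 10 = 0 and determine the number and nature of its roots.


For ax^2 + bx + c = 0, discriminant D = b^2 - 4ac
Here a = 3, b = 12, c = -10
D = (12)^2 - 4(3)(-10) = 144 + 120 = 264

D = 264 > 0 but not a perfect square
The equation has 2 distinct real irrational roots.

Discriminant = 264, 2 distinct real irrational roots


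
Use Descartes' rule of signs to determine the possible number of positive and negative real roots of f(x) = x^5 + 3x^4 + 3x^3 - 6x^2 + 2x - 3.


Descartes' rule of signs:

For positive roots, count sign changes in f(x) = x^5 + 3x^4 + 3x^3 - 6x^2 + 2x - 3:
Signs of coefficients: +, +, +, -, +, -
Number of sign changes: 3
Possible positive real roots: 3, 1

For negative roots, examine f(-x) = -x^5 + 3x^4 - 3x^3 - 6x^2 - 2x - 3:
Signs of coefficients: -, +, -, -, -, -
Number of sign changes: 2
Possible negative real roots: 2, 0

Positive roots: 3 or 1; Negative roots: 2 or 0


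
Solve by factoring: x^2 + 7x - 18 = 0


We need two numbers that multiply to -18 and add to 7.
Those numbers are -2 and 9 (since (-2) * 9 = -18 and (-2) + 9 = 7).
So x^2 + 7x - 18 = (x - 2)(x + 9) = 0
Setting each factor to zero: x = 2 or x = -9

x = -9, x = 2


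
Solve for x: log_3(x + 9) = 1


Convert to exponential form: x + 9 = 3^1 = 3
x = 3 - 9 = -6
Check: log_3(-6 + 9) = log_3(3) = log_3(3) = 1 ✓

x = -6


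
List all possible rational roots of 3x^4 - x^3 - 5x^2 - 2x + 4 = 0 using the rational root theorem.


Rational root theorem: possible roots are ±p/q where:
  p divides the constant term (4): p ∈ {1, 2, 4}
  q divides the leading coefficient (3): q ∈ {1, 3}

All possible rational roots: -4, -2, -4/3, -1, -2/3, -1/3, 1/3, 2/3, 1, 4/3, 2, 4

-4, -2, -4/3, -1, -2/3, -1/3, 1/3, 2/3, 1, 4/3, 2, 4


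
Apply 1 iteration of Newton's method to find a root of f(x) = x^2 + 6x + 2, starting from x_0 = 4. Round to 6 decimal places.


Newton's method: x_(n+1) = x_n - f(x_n)/f'(x_n)
f(x) = x^2 + 6x + 2
f'(x) = 2x + 6

Iteration 1:
  f(4.000000) = 42.000000
  f'(4.000000) = 14.000000
  x_1 = 4.000000 - (42.000000)/(14.000000) = 1.000000

x_1 = 1.000000


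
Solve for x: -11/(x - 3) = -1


Multiply both sides by (x - 3): -11 = -1(x - 3)
Distribute: -11 = -x + 3
-x = -11 - 3 = -14
x = 14

x = 14


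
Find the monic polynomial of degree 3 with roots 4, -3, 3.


A monic polynomial with roots 4, -3, 3 is:
p(x) = (x - 4)(x + 3)(x - 3)
After multiplying by (x - 4): x - 4
After multiplying by (x + 3): x^2 - x - 12
After multiplying by (x - 3): x^3 - 4x^2 - 9x + 36

x^3 - 4x^2 - 9x + 36


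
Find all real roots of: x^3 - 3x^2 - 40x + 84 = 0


Let p(x) = x^3 - 3x^2 - 40x + 84. By the rational root theorem (leading coefficient 1), any rational root is an integer divisor of 84: try ±1, ±2, ... in turn.
Test x = 1: value = 42 ≠ 0.
Test x = -1: value = 120 ≠ 0.
Test x = 2: value = 0 ✓, so (x - 2) is a factor.
Synthetic division by (x - 2): bring down 1; 1(2) - 3 = -1; (-1)(2) - 40 = -42; (-42)(2) + 84 = 0 → quotient x^2 - x - 42, remainder 0.
Solve the quadratic x^2 - x - 42 = 0: discriminant = (-1)^2 - 4(1)(-42) = 1 + 168 = 169.
sqrt(169) = 13, so x = (1 ± 13)/2: x = 7 or x = -6.

x = -6, x = 2, x = 7


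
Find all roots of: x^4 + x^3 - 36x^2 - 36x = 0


The constant term is 0, so x = 0 is a root. Factor out x:
  x^3 + x^2 - 36x - 36 = 0
Let p(x) = x^3 + x^2 - 36x - 36. By the rational root theorem (leading coefficient 1), any rational root is an integer divisor of 36: try ±1, ±2, ... in turn.
Test x = 1: value = -70 ≠ 0.
Test x = -1: value = 0 ✓, so (x + 1) is a factor.
Synthetic division by (x + 1): bring down 1; 1(-1) + 1 = 0; 0(-1) - 36 = -36; (-36)(-1) - 36 = 0 → quotient x^2 - 36, remainder 0.
Solve the quadratic x^2 - 36 = 0: discriminant = 0^2 - 4(1)(-36) = 0 + 144 = 144.
sqrt(144) = 12, so x = (0 ± 12)/2: x = 6 or x = -6.
Collecting all roots found:

x = -6, x = -1, x = 0, x = 6


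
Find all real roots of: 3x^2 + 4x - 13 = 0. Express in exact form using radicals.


Using the quadratic formula: x = (-b ± sqrt(b^2 - 4ac)) / (2a)
Here a = 3, b = 4, c = -13
Discriminant = b^2 - 4ac = 4^2 - 4(3)(-13) = 16 + 156 = 172
Since discriminant = 172 > 0, there are two real roots.
x = (-4 ± 2*sqrt(43)) / 6
Simplifying: x = (-2 ± sqrt(43)) / 3
Numerically: x ≈ 1.5191 or x ≈ -2.8525

x = (-2 + sqrt(43)) / 3 or x = (-2 - sqrt(43)) / 3


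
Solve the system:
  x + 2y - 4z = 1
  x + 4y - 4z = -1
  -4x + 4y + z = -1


Using Cramer's rule. Expand each determinant along the first row.
D  = 1*[4*1 - (-4)*4] - 2*[1*1 - (-4)*(-4)] + (-4)*[1*4 - 4*(-4)]
  = 1*(20) - 2*(-15) + (-4)*(20) = -30
Dx = 1*[4*1 - (-4)*4] - 2*[(-1)*1 - (-4)*(-1)] + (-4)*[(-1)*4 - 4*(-1)]
  = 1*(20) - 2*(-5) + (-4)*(0) = 30
Dy = 1*[(-1)*1 - (-4)*(-1)] - 1*[1*1 - (-4)*(-4)] + (-4)*[1*(-1) - (-1)*(-4)]
  = 1*(-5) - 1*(-15) + (-4)*(-5) = 30
Dz = 1*[4*(-1) - (-1)*4] - 2*[1*(-1) - (-1)*(-4)] + 1*[1*4 - 4*(-4)]
  = 1*(0) - 2*(-5) + 1*(20) = 30
x = Dx/D = 30/-30 = -1, y = Dy/D = 30/-30 = -1, z = Dz/D = 30/-30 = -1
Check eq1: (1)(-1) + (2)(-1) + (-4)(-1) = 1 = 1 ✓
Check eq2: (1)(-1) + (4)(-1) + (-4)(-1) = -1 = -1 ✓
Check eq3: (-4)(-1) + (4)(-1) + (1)(-1) = -1 = -1 ✓

x = -1, y = -1, z = -1


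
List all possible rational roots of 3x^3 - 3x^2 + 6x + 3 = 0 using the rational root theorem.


Rational root theorem: possible roots are ±p/q where:
  p divides the constant term (3): p ∈ {1, 3}
  q divides the leading coefficient (3): q ∈ {1, 3}

All possible rational roots: -3, -1, -1/3, 1/3, 1, 3

-3, -1, -1/3, 1/3, 1, 3


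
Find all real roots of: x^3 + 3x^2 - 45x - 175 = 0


Let p(x) = x^3 + 3x^2 - 45x - 175. By the rational root theorem (leading coefficient 1), any rational root is an integer divisor of 175: try ±1, ±2, ... in turn.
Test x = 1: value = -216 ≠ 0.
Test x = -1: value = -128 ≠ 0.
Test x = 5: value = -200 ≠ 0.
Test x = -5: value = 0 ✓, so (x + 5) is a factor.
Synthetic division by (x + 5): bring down 1; 1(-5) + 3 = -2; (-2)(-5) - 45 = -35; (-35)(-5) - 175 = 0 → quotient x^2 - 2x - 35, remainder 0.
Solve the quadratic x^2 - 2x - 35 = 0: discriminant = (-2)^2 - 4(1)(-35) = 4 + 140 = 144.
sqrt(144) = 12, so x = (2 ± 12)/2: x = 7 or x = -5.

x = -5 (multiplicity 2), x = 7


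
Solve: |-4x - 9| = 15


An absolute value equation |expr| = 15 gives two cases:
Case 1: -4x - 9 = 15
  -4x = 24, so x = -6
Case 2: -4x - 9 = -15
  -4x = -6, so x = 3/2

x = -6, x = 3/2


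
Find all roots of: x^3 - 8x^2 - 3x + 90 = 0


Let p(x) = x^3 - 8x^2 - 3x + 90. By the rational root theorem (leading coefficient 1), any rational root is an integer divisor of 90: try ±1, ±2, ... in turn.
Test x = 1: value = 80 ≠ 0.
Test x = -1: value = 84 ≠ 0.
Test x = 2: value = 60 ≠ 0.
Test x = -2: value = 56 ≠ 0.
Test x = 3: value = 36 ≠ 0.
Test x = -3: value = 0 ✓, so (x + 3) is a factor.
Synthetic division by (x + 3): bring down 1; 1(-3) - 8 = -11; (-11)(-3) - 3 = 30; 30(-3) + 90 = 0 → quotient x^2 - 11x + 30, remainder 0.
Solve the quadratic x^2 - 11x + 30 = 0: discriminant = (-11)^2 - 4(1)(30) = 121 - 120 = 1.
sqrt(1) = 1, so x = (11 ± 1)/2: x = 6 or x = 5.
Collecting all roots found:

x = -3, x = 5, x = 6


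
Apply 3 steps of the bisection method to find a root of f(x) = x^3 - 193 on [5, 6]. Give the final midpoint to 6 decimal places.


f(x) = x^3 - 193
f(5) = -68 < 0
f(6) = 23 > 0

Step 1: midpoint = (5.000000 + 6.000000)/2 = 5.500000
  f(5.500000) = -26.625000
  f(mid) < 0, so root is in [5.500000, 6.000000]

Step 2: midpoint = (5.500000 + 6.000000)/2 = 5.750000
  f(5.750000) = -2.890625
  f(mid) < 0, so root is in [5.750000, 6.000000]

Step 3: midpoint = (5.750000 + 6.000000)/2 = 5.875000
  f(5.875000) = 9.779297
  f(mid) > 0, so root is in [5.750000, 5.875000]

midpoint = 5.875000


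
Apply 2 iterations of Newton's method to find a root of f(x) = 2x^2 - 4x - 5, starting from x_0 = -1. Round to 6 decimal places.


Newton's method: x_(n+1) = x_n - f(x_n)/f'(x_n)
f(x) = 2x^2 - 4x - 5
f'(x) = 4x - 4

Iteration 1:
  f(-1.000000) = 1.000000
  f'(-1.000000) = -8.000000
  x_1 = -1.000000 - (1.000000)/(-8.000000) = -0.875000

Iteration 2:
  f(-0.875000) = 0.031250
  f'(-0.875000) = -7.500000
  x_2 = -0.875000 - (0.031250)/(-7.500000) = -0.870833

x_2 = -0.870833


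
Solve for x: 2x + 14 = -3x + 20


Starting with: 2x + 14 = -3x + 20
Move all x terms to left: (2 + 3)x = 20 - 14
Simplify: 5x = 6
Divide both sides by 5: x = 6/5

x = 6/5


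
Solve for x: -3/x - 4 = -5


Subtract -4 from both sides: -3/x = -1
Multiply both sides by x: -3 = -1 * x
Divide by -1: x = 3

x = 3


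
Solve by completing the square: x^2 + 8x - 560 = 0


Start: x^2 + 8x - 560 = 0
Move constant: x^2 + 8x = 560
Half of 8 is 4, squared is 16
Add 16 to both sides: x^2 + 8x + 16 = 576
(x + 4)^2 = 576
x + 4 = ±24
x = -4 + 24 = 20 or x = -4 - 24 = -28

x = -28, x = 20


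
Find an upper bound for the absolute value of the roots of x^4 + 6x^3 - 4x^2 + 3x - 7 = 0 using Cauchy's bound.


Cauchy's bound: all roots r satisfy |r| <= 1 + max(|a_i/a_n|) for i = 0,...,n-1
where a_n is the leading coefficient.

Coefficients: [1, 6, -4, 3, -7]
Leading coefficient a_n = 1
Ratios |a_i/a_n|: 6, 4, 3, 7
Maximum ratio: 7
Cauchy's bound: |r| <= 1 + 7 = 8

Upper bound = 8


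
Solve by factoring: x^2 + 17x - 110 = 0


We need two numbers that multiply to -110 and add to 17.
Those numbers are -5 and 22 (since (-5) * 22 = -110 and (-5) + 22 = 17).
So x^2 + 17x - 110 = (x - 5)(x + 22) = 0
Setting each factor to zero: x = 5 or x = -22

x = -22, x = 5


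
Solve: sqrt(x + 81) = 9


Square both sides: x + 81 = 9^2 = 81
x = 81 - 81 = 0
x = 0
Check: sqrt(1*0 + 81) = sqrt(81) = 9 ✓

x = 0


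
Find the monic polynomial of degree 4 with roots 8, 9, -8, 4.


A monic polynomial with roots 8, 9, -8, 4 is:
p(x) = (x - 8)(x - 9)(x + 8)(x - 4)
After multiplying by (x - 8): x - 8
After multiplying by (x - 9): x^2 - 17x + 72
After multiplying by (x + 8): x^3 - 9x^2 - 64x + 576
After multiplying by (x - 4): x^4 - 13x^3 - 28x^2 + 832x - 2304

x^4 - 13x^3 - 28x^2 + 832x - 2304


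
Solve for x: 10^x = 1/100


Express both sides with the same base.
1/100 = 10^(-2)
Since the bases match: x = -2

x = -2


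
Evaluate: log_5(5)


We need the exponent such that 5^? = 5
5^1 = 5
Therefore log_5(5) = 1

1


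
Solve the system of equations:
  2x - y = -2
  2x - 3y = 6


Using Cramer's rule:
Determinant D = (2)(-3) - (2)(-1) = -6 + 2 = -4
Dx = (-2)(-3) - (6)(-1) = 6 + 6 = 12
Dy = (2)(6) - (2)(-2) = 12 + 4 = 16
x = Dx/D = 12/-4 = -3
y = Dy/D = 16/-4 = -4

x = -3, y = -4


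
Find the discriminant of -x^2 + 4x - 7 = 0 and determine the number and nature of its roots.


For ax^2 + bx + c = 0, discriminant D = b^2 - 4ac
Here a = -1, b = 4, c = -7
D = (4)^2 - 4(-1)(-7) = 16 - 28 = -12

D = -12 < 0
The equation has no real roots (2 complex conjugate roots).

Discriminant = -12, no real roots (2 complex conjugate roots)


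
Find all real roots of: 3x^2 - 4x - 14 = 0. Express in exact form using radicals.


Using the quadratic formula: x = (-b ± sqrt(b^2 - 4ac)) / (2a)
Here a = 3, b = -4, c = -14
Discriminant = b^2 - 4ac = (-4)^2 - 4(3)(-14) = 16 + 168 = 184
Since discriminant = 184 > 0, there are two real roots.
x = (4 ± 2*sqrt(46)) / 6
Simplifying: x = (2 ± sqrt(46)) / 3
Numerically: x ≈ 2.9274 or x ≈ -1.5941

x = (2 + sqrt(46)) / 3 or x = (2 - sqrt(46)) / 3


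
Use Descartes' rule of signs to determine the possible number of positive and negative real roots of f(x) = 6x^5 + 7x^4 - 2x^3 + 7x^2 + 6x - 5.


Descartes' rule of signs:

For positive roots, count sign changes in f(x) = 6x^5 + 7x^4 - 2x^3 + 7x^2 + 6x - 5:
Signs of coefficients: +, +, -, +, +, -
Number of sign changes: 3
Possible positive real roots: 3, 1

For negative roots, examine f(-x) = -6x^5 + 7x^4 + 2x^3 + 7x^2 - 6x - 5:
Signs of coefficients: -, +, +, +, -, -
Number of sign changes: 2
Possible negative real roots: 2, 0

Positive roots: 3 or 1; Negative roots: 2 or 0


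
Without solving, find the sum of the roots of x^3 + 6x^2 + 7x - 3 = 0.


By Vieta's formulas for x^3 + bx^2 + cx + d = 0:
  r1 + r2 + r3 = -b/a = -6
  r1*r2 + r1*r3 + r2*r3 = c/a = 7
  r1*r2*r3 = -d/a = 3


Sum = -6


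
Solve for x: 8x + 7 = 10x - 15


Starting with: 8x + 7 = 10x - 15
Move all x terms to left: (8 - 10)x = -15 - 7
Simplify: -2x = -22
Divide both sides by -2: x = 11

x = 11


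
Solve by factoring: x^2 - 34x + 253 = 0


We need two numbers that multiply to 253 and add to -34.
Those numbers are -11 and -23 (since (-11) * (-23) = 253 and (-11) + (-23) = -34).
So x^2 - 34x + 253 = (x - 11)(x - 23) = 0
Setting each factor to zero: x = 11 or x = 23

x = 11, x = 23


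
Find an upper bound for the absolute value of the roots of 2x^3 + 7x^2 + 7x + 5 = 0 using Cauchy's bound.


Cauchy's bound: all roots r satisfy |r| <= 1 + max(|a_i/a_n|) for i = 0,...,n-1
where a_n is the leading coefficient.

Coefficients: [2, 7, 7, 5]
Leading coefficient a_n = 2
Ratios |a_i/a_n|: 7/2, 7/2, 5/2
Maximum ratio: 7/2
Cauchy's bound: |r| <= 1 + 7/2 = 9/2

Upper bound = 9/2


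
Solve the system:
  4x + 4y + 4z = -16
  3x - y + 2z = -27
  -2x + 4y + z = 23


Using Cramer's rule. Expand each determinant along the first row.
D  = 4*[(-1)*1 - 2*4] - 4*[3*1 - 2*(-2)] + 4*[3*4 - (-1)*(-2)]
  = 4*(-9) - 4*(7) + 4*(10) = -24
Dx = (-16)*[(-1)*1 - 2*4] - 4*[(-27)*1 - 2*23] + 4*[(-27)*4 - (-1)*23]
  = (-16)*(-9) - 4*(-73) + 4*(-85) = 96
Dy = 4*[(-27)*1 - 2*23] - (-16)*[3*1 - 2*(-2)] + 4*[3*23 - (-27)*(-2)]
  = 4*(-73) - (-16)*(7) + 4*(15) = -120
Dz = 4*[(-1)*23 - (-27)*4] - 4*[3*23 - (-27)*(-2)] + (-16)*[3*4 - (-1)*(-2)]
  = 4*(85) - 4*(15) + (-16)*(10) = 120
x = Dx/D = 96/-24 = -4, y = Dy/D = -120/-24 = 5, z = Dz/D = 120/-24 = -5
Check eq1: (4)(-4) + (4)(5) + (4)(-5) = -16 = -16 ✓
Check eq2: (3)(-4) + (-1)(5) + (2)(-5) = -27 = -27 ✓
Check eq3: (-2)(-4) + (4)(5) + (1)(-5) = 23 = 23 ✓

x = -4, y = 5, z = -5


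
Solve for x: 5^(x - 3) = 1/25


Express both sides with the same base.
1/25 = 5^(-2)
Since the bases match, equate exponents: x - 3 = -2
So x = -2 - (-3) = 1

x = 1


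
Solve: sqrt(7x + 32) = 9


Square both sides: 7x + 32 = 9^2 = 81
7x = 81 - 32 = 49
x = 7
Check: sqrt(7*7 + 32) = sqrt(81) = 9 ✓

x = 7


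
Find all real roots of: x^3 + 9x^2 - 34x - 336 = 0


Let p(x) = x^3 + 9x^2 - 34x - 336. By the rational root theorem (leading coefficient 1), any rational root is an integer divisor of 336: try ±1, ±2, ... in turn.
Test x = 1: value = -360 ≠ 0.
Test x = -1: value = -294 ≠ 0.
Test x = 2: value = -360 ≠ 0.
Test x = -2: value = -240 ≠ 0.
Test x = 3: value = -330 ≠ 0.
Test x = -3: value = -180 ≠ 0.
Test x = 4: value = -264 ≠ 0.
Test x = -4: value = -120 ≠ 0.
Test x = 6: value = 0 ✓, so (x - 6) is a factor.
Synthetic division by (x - 6): bring down 1; 1(6) + 9 = 15; 15(6) - 34 = 56; 56(6) - 336 = 0 → quotient x^2 + 15x + 56, remainder 0.
Solve the quadratic x^2 + 15x + 56 = 0: discriminant = 15^2 - 4(1)(56) = 225 - 224 = 1.
sqrt(1) = 1, so x = (-15 ± 1)/2: x = -7 or x = -8.

x = -8, x = -7, x = 6


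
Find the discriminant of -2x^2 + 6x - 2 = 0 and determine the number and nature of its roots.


For ax^2 + bx + c = 0, discriminant D = b^2 - 4ac
Here a = -2, b = 6, c = -2
D = (6)^2 - 4(-2)(-2) = 36 - 16 = 20

D = 20 > 0 but not a perfect square
The equation has 2 distinct real irrational roots.

Discriminant = 20, 2 distinct real irrational roots


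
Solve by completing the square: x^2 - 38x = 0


Start: x^2 - 38x + 0 = 0
Move constant: x^2 - 38x = 0
Half of -38 is -19, squared is 361
Add 361 to both sides: x^2 - 38x + 361 = 361
(x - 19)^2 = 361
x - 19 = ±19
x = 19 + 19 = 38 or x = 19 - 19 = 0

x = 0, x = 38


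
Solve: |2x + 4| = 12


An absolute value equation |expr| = 12 gives two cases:
Case 1: 2x + 4 = 12
  2x = 8, so x = 4
Case 2: 2x + 4 = -12
  2x = -16, so x = -8

x = -8, x = 4


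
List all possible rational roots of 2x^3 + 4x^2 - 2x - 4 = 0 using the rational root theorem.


Rational root theorem: possible roots are ±p/q where:
  p divides the constant term (-4): p ∈ {1, 2, 4}
  q divides the leading coefficient (2): q ∈ {1, 2}

All possible rational roots: -4, -2, -1, -1/2, 1/2, 1, 2, 4

-4, -2, -1, -1/2, 1/2, 1, 2, 4


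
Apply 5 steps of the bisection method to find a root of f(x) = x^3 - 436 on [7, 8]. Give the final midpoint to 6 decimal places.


f(x) = x^3 - 436
f(7) = -93 < 0
f(8) = 76 > 0

Step 1: midpoint = (7.000000 + 8.000000)/2 = 7.500000
  f(7.500000) = -14.125000
  f(mid) < 0, so root is in [7.500000, 8.000000]

Step 2: midpoint = (7.500000 + 8.000000)/2 = 7.750000
  f(7.750000) = 29.484375
  f(mid) > 0, so root is in [7.500000, 7.750000]

Step 3: midpoint = (7.500000 + 7.750000)/2 = 7.625000
  f(7.625000) = 7.322266
  f(mid) > 0, so root is in [7.500000, 7.625000]

Step 4: midpoint = (7.500000 + 7.625000)/2 = 7.562500
  f(7.562500) = -3.489990
  f(mid) < 0, so root is in [7.562500, 7.625000]

Step 5: midpoint = (7.562500 + 7.625000)/2 = 7.593750
  f(7.593750) = 1.893890
  f(mid) > 0, so root is in [7.562500, 7.593750]

midpoint = 7.593750


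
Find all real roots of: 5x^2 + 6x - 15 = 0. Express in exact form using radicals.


Using the quadratic formula: x = (-b ± sqrt(b^2 - 4ac)) / (2a)
Here a = 5, b = 6, c = -15
Discriminant = b^2 - 4ac = 6^2 - 4(5)(-15) = 36 + 300 = 336
Since discriminant = 336 > 0, there are two real roots.
x = (-6 ± 4*sqrt(21)) / 10
Simplifying: x = (-3 ± 2*sqrt(21)) / 5
Numerically: x ≈ 1.2330 or x ≈ -2.4330

x = (-3 + 2*sqrt(21)) / 5 or x = (-3 - 2*sqrt(21)) / 5


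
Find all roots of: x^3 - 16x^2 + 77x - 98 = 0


Let p(x) = x^3 - 16x^2 + 77x - 98. By the rational root theorem (leading coefficient 1), any rational root is an integer divisor of 98: try ±1, ±2, ... in turn.
Test x = 1: value = -36 ≠ 0.
Test x = -1: value = -192 ≠ 0.
Test x = 2: value = 0 ✓, so (x - 2) is a factor.
Synthetic division by (x - 2): bring down 1; 1(2) - 16 = -14; (-14)(2) + 77 = 49; 49(2) - 98 = 0 → quotient x^2 - 14x + 49, remainder 0.
Solve the quadratic x^2 - 14x + 49 = 0: discriminant = (-14)^2 - 4(1)(49) = 196 - 196 = 0.
Discriminant = 0, so a double root: x = 14/2 = 7.
Collecting all roots found:

x = 2, x = 7 (multiplicity 2)


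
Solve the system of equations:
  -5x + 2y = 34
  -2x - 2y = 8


Using Cramer's rule:
Determinant D = (-5)(-2) - (-2)(2) = 10 + 4 = 14
Dx = (34)(-2) - (8)(2) = -68 - 16 = -84
Dy = (-5)(8) - (-2)(34) = -40 + 68 = 28
x = Dx/D = -84/14 = -6
y = Dy/D = 28/14 = 2

x = -6, y = 2


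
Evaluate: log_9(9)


We need the exponent such that 9^? = 9
9^1 = 9
Therefore log_9(9) = 1

1


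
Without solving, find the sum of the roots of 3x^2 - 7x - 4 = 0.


By Vieta's formulas for ax^2 + bx + c = 0:
  Sum of roots = -b/a
  Product of roots = c/a

Here a = 3, b = -7, c = -4
Sum = -(-7)/3 = 7/3
Product = -4/3 = -4/3

Sum = 7/3


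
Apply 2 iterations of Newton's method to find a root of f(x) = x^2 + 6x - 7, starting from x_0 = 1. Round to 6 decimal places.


Newton's method: x_(n+1) = x_n - f(x_n)/f'(x_n)
f(x) = x^2 + 6x - 7
f'(x) = 2x + 6

Iteration 1:
  f(1.000000) = 0.000000
  f'(1.000000) = 8.000000
  x_1 = 1.000000 - (0.000000)/(8.000000) = 1.000000

Iteration 2:
  f(1.000000) = 0.000000
  f'(1.000000) = 8.000000
  x_2 = 1.000000 - (0.000000)/(8.000000) = 1.000000

x_2 = 1.000000


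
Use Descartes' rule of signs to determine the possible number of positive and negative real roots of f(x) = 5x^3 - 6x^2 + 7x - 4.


Descartes' rule of signs:

For positive roots, count sign changes in f(x) = 5x^3 - 6x^2 + 7x - 4:
Signs of coefficients: +, -, +, -
Number of sign changes: 3
Possible positive real roots: 3, 1

For negative roots, examine f(-x) = -5x^3 - 6x^2 - 7x - 4:
Signs of coefficients: -, -, -, -
Number of sign changes: 0
Possible negative real roots: 0

Positive roots: 3 or 1; Negative roots: 0


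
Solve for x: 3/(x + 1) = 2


Multiply both sides by (x + 1): 3 = 2(x + 1)
Distribute: 3 = 2x + 2
2x = 3 - 2 = 1
x = 1/2

x = 1/2


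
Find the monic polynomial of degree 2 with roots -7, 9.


A monic polynomial with roots -7, 9 is:
p(x) = (x + 7)(x - 9)
After multiplying by (x + 7): x + 7
After multiplying by (x - 9): x^2 - 2x - 63

x^2 - 2x - 63


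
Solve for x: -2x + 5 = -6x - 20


Starting with: -2x + 5 = -6x - 20
Move all x terms to left: (-2 + 6)x = -20 - 5
Simplify: 4x = -25
Divide both sides by 4: x = -25/4

x = -25/4


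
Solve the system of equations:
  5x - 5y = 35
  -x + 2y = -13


Using Cramer's rule:
Determinant D = (5)(2) - (-1)(-5) = 10 - 5 = 5
Dx = (35)(2) - (-13)(-5) = 70 - 65 = 5
Dy = (5)(-13) - (-1)(35) = -65 + 35 = -30
x = Dx/D = 5/5 = 1
y = Dy/D = -30/5 = -6

x = 1, y = -6


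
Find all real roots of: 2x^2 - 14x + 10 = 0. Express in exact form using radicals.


Using the quadratic formula: x = (-b ± sqrt(b^2 - 4ac)) / (2a)
Here a = 2, b = -14, c = 10
Discriminant = b^2 - 4ac = (-14)^2 - 4(2)(10) = 196 - 80 = 116
Since discriminant = 116 > 0, there are two real roots.
x = (14 ± 2*sqrt(29)) / 4
Simplifying: x = (7 ± sqrt(29)) / 2
Numerically: x ≈ 6.1926 or x ≈ 0.8074

x = (7 + sqrt(29)) / 2 or x = (7 - sqrt(29)) / 2


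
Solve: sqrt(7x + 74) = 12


Square both sides: 7x + 74 = 12^2 = 144
7x = 144 - 74 = 70
x = 10
Check: sqrt(7*10 + 74) = sqrt(144) = 12 ✓

x = 10


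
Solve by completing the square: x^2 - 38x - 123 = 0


Start: x^2 - 38x - 123 = 0
Move constant: x^2 - 38x = 123
Half of -38 is -19, squared is 361
Add 361 to both sides: x^2 - 38x + 361 = 484
(x - 19)^2 = 484
x - 19 = ±22
x = 19 + 22 = 41 or x = 19 - 22 = -3

x = -3, x = 41


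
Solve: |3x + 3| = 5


An absolute value equation |expr| = 5 gives two cases:
Case 1: 3x + 3 = 5
  3x = 2, so x = 2/3
Case 2: 3x + 3 = -5
  3x = -8, so x = -8/3

x = -8/3, x = 2/3


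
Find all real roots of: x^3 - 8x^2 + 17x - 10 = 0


Let p(x) = x^3 - 8x^2 + 17x - 10. By the rational root theorem (leading coefficient 1), any rational root is an integer divisor of 10: try ±1, ±2, ... in turn.
Test x = 1: value = 0 ✓, so (x - 1) is a factor.
Synthetic division by (x - 1): bring down 1; 1(1) - 8 = -7; (-7)(1) + 17 = 10; 10(1) - 10 = 0 → quotient x^2 - 7x + 10, remainder 0.
Solve the quadratic x^2 - 7x + 10 = 0: discriminant = (-7)^2 - 4(1)(10) = 49 - 40 = 9.
sqrt(9) = 3, so x = (7 ± 3)/2: x = 5 or x = 2.

x = 1, x = 2, x = 5


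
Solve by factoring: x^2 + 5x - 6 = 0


We need two numbers that multiply to -6 and add to 5.
Those numbers are 6 and -1 (since 6 * (-1) = -6 and 6 + (-1) = 5).
So x^2 + 5x - 6 = (x + 6)(x - 1) = 0
Setting each factor to zero: x = -6 or x = 1

x = -6, x = 1


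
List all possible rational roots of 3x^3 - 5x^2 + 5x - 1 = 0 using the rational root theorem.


Rational root theorem: possible roots are ±p/q where:
  p divides the constant term (-1): p ∈ {1}
  q divides the leading coefficient (3): q ∈ {1, 3}

All possible rational roots: -1, -1/3, 1/3, 1

-1, -1/3, 1/3, 1


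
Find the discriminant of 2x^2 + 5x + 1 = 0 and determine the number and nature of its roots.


For ax^2 + bx + c = 0, discriminant D = b^2 - 4ac
Here a = 2, b = 5, c = 1
D = (5)^2 - 4(2)(1) = 25 - 8 = 17

D = 17 > 0 but not a perfect square
The equation has 2 distinct real irrational roots.

Discriminant = 17, 2 distinct real irrational roots


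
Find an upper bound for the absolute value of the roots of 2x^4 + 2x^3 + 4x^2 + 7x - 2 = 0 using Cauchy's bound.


Cauchy's bound: all roots r satisfy |r| <= 1 + max(|a_i/a_n|) for i = 0,...,n-1
where a_n is the leading coefficient.

Coefficients: [2, 2, 4, 7, -2]
Leading coefficient a_n = 2
Ratios |a_i/a_n|: 1, 2, 7/2, 1
Maximum ratio: 7/2
Cauchy's bound: |r| <= 1 + 7/2 = 9/2

Upper bound = 9/2


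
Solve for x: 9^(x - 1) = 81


Express both sides with the same base.
81 = 9^2
Since the bases match, equate exponents: x - 1 = 2
So x = 2 - (-1) = 3

x = 3


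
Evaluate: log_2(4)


We need the exponent such that 2^? = 4
2^2 = 4
Therefore log_2(4) = 2

2


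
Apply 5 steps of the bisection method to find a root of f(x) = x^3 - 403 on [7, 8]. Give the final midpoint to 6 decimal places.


f(x) = x^3 - 403
f(7) = -60 < 0
f(8) = 109 > 0

Step 1: midpoint = (7.000000 + 8.000000)/2 = 7.500000
  f(7.500000) = 18.875000
  f(mid) > 0, so root is in [7.000000, 7.500000]

Step 2: midpoint = (7.000000 + 7.500000)/2 = 7.250000
  f(7.250000) = -21.921875
  f(mid) < 0, so root is in [7.250000, 7.500000]

Step 3: midpoint = (7.250000 + 7.500000)/2 = 7.375000
  f(7.375000) = -1.869141
  f(mid) < 0, so root is in [7.375000, 7.500000]

Step 4: midpoint = (7.375000 + 7.500000)/2 = 7.437500
  f(7.437500) = 8.415771
  f(mid) > 0, so root is in [7.375000, 7.437500]

Step 5: midpoint = (7.375000 + 7.437500)/2 = 7.406250
  f(7.406250) = 3.251617
  f(mid) > 0, so root is in [7.375000, 7.406250]

midpoint = 7.406250


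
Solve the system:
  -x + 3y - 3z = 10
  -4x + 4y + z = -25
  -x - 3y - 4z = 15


Using Cramer's rule. Expand each determinant along the first row.
D  = (-1)*[4*(-4) - 1*(-3)] - 3*[(-4)*(-4) - 1*(-1)] + (-3)*[(-4)*(-3) - 4*(-1)]
  = (-1)*(-13) - 3*(17) + (-3)*(16) = -86
Dx = 10*[4*(-4) - 1*(-3)] - 3*[(-25)*(-4) - 1*15] + (-3)*[(-25)*(-3) - 4*15]
  = 10*(-13) - 3*(85) + (-3)*(15) = -430
Dy = (-1)*[(-25)*(-4) - 1*15] - 10*[(-4)*(-4) - 1*(-1)] + (-3)*[(-4)*15 - (-25)*(-1)]
  = (-1)*(85) - 10*(17) + (-3)*(-85) = 0
Dz = (-1)*[4*15 - (-25)*(-3)] - 3*[(-4)*15 - (-25)*(-1)] + 10*[(-4)*(-3) - 4*(-1)]
  = (-1)*(-15) - 3*(-85) + 10*(16) = 430
x = Dx/D = -430/-86 = 5, y = Dy/D = 0/-86 = 0, z = Dz/D = 430/-86 = -5
Check eq1: (-1)(5) + (3)(0) + (-3)(-5) = 10 = 10 ✓
Check eq2: (-4)(5) + (4)(0) + (1)(-5) = -25 = -25 ✓
Check eq3: (-1)(5) + (-3)(0) + (-4)(-5) = 15 = 15 ✓

x = 5, y = 0, z = -5


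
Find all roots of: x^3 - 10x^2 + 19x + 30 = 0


Let p(x) = x^3 - 10x^2 + 19x + 30. By the rational root theorem (leading coefficient 1), any rational root is an integer divisor of 30: try ±1, ±2, ... in turn.
Test x = 1: value = 40 ≠ 0.
Test x = -1: value = 0 ✓, so (x + 1) is a factor.
Synthetic division by (x + 1): bring down 1; 1(-1) - 10 = -11; (-11)(-1) + 19 = 30; 30(-1) + 30 = 0 → quotient x^2 - 11x + 30, remainder 0.
Solve the quadratic x^2 - 11x + 30 = 0: discriminant = (-11)^2 - 4(1)(30) = 121 - 120 = 1.
sqrt(1) = 1, so x = (11 ± 1)/2: x = 6 or x = 5.
Collecting all roots found:

x = -1, x = 5, x = 6


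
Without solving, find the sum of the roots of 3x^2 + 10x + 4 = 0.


By Vieta's formulas for ax^2 + bx + c = 0:
  Sum of roots = -b/a
  Product of roots = c/a

Here a = 3, b = 10, c = 4
Sum = -(10)/3 = -10/3
Product = 4/3 = 4/3

Sum = -10/3


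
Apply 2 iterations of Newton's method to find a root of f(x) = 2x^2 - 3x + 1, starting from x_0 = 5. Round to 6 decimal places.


Newton's method: x_(n+1) = x_n - f(x_n)/f'(x_n)
f(x) = 2x^2 - 3x + 1
f'(x) = 4x - 3

Iteration 1:
  f(5.000000) = 36.000000
  f'(5.000000) = 17.000000
  x_1 = 5.000000 - (36.000000)/(17.000000) = 2.882353

Iteration 2:
  f(2.882353) = 8.968858
  f'(2.882353) = 8.529412
  x_2 = 2.882353 - (8.968858)/(8.529412) = 1.830832

x_2 = 1.830832


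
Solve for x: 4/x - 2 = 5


Subtract -2 from both sides: 4/x = 7
Multiply both sides by x: 4 = 7 * x
Divide by 7: x = 4/7

x = 4/7


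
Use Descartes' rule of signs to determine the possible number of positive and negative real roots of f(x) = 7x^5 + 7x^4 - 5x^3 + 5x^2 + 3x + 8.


Descartes' rule of signs:

For positive roots, count sign changes in f(x) = 7x^5 + 7x^4 - 5x^3 + 5x^2 + 3x + 8:
Signs of coefficients: +, +, -, +, +, +
Number of sign changes: 2
Possible positive real roots: 2, 0

For negative roots, examine f(-x) = -7x^5 + 7x^4 + 5x^3 + 5x^2 - 3x + 8:
Signs of coefficients: -, +, +, +, -, +
Number of sign changes: 3
Possible negative real roots: 3, 1

Positive roots: 2 or 0; Negative roots: 3 or 1


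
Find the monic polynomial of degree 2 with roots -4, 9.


A monic polynomial with roots -4, 9 is:
p(x) = (x + 4)(x - 9)
After multiplying by (x + 4): x + 4
After multiplying by (x - 9): x^2 - 5x - 36

x^2 - 5x - 36


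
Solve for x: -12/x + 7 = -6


Subtract 7 from both sides: -12/x = -13
Multiply both sides by x: -12 = -13 * x
Divide by -13: x = 12/13

x = 12/13


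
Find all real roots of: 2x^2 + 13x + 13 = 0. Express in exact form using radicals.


Using the quadratic formula: x = (-b ± sqrt(b^2 - 4ac)) / (2a)
Here a = 2, b = 13, c = 13
Discriminant = b^2 - 4ac = 13^2 - 4(2)(13) = 169 - 104 = 65
Since discriminant = 65 > 0, there are two real roots.
x = (-13 ± sqrt(65)) / 4
Numerically: x ≈ -1.2344 or x ≈ -5.2656

x = (-13 + sqrt(65)) / 4 or x = (-13 - sqrt(65)) / 4


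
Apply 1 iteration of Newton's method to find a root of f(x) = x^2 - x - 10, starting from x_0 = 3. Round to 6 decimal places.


Newton's method: x_(n+1) = x_n - f(x_n)/f'(x_n)
f(x) = x^2 - x - 10
f'(x) = 2x - 1

Iteration 1:
  f(3.000000) = -4.000000
  f'(3.000000) = 5.000000
  x_1 = 3.000000 - (-4.000000)/(5.000000) = 3.800000

x_1 = 3.800000


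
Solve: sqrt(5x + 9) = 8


Square both sides: 5x + 9 = 8^2 = 64
5x = 64 - 9 = 55
x = 11
Check: sqrt(5*11 + 9) = sqrt(64) = 8 ✓

x = 11


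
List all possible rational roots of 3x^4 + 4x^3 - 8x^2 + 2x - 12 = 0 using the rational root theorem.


Rational root theorem: possible roots are ±p/q where:
  p divides the constant term (-12): p ∈ {1, 2, 3, 4, 6, 12}
  q divides the leading coefficient (3): q ∈ {1, 3}

All possible rational roots: -12, -6, -4, -3, -2, -4/3, -1, -2/3, -1/3, 1/3, 2/3, 1, 4/3, 2, 3, 4, 6, 12

-12, -6, -4, -3, -2, -4/3, -1, -2/3, -1/3, 1/3, 2/3, 1, 4/3, 2, 3, 4, 6, 12


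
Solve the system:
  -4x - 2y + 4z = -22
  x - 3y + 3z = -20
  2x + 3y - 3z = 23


Using Cramer's rule. Expand each determinant along the first row.
D  = (-4)*[(-3)*(-3) - 3*3] - (-2)*[1*(-3) - 3*2] + 4*[1*3 - (-3)*2]
  = (-4)*(0) - (-2)*(-9) + 4*(9) = 18
Dx = (-22)*[(-3)*(-3) - 3*3] - (-2)*[(-20)*(-3) - 3*23] + 4*[(-20)*3 - (-3)*23]
  = (-22)*(0) - (-2)*(-9) + 4*(9) = 18
Dy = (-4)*[(-20)*(-3) - 3*23] - (-22)*[1*(-3) - 3*2] + 4*[1*23 - (-20)*2]
  = (-4)*(-9) - (-22)*(-9) + 4*(63) = 90
Dz = (-4)*[(-3)*23 - (-20)*3] - (-2)*[1*23 - (-20)*2] + (-22)*[1*3 - (-3)*2]
  = (-4)*(-9) - (-2)*(63) + (-22)*(9) = -36
x = Dx/D = 18/18 = 1, y = Dy/D = 90/18 = 5, z = Dz/D = -36/18 = -2
Check eq1: (-4)(1) + (-2)(5) + (4)(-2) = -22 = -22 ✓
Check eq2: (1)(1) + (-3)(5) + (3)(-2) = -20 = -20 ✓
Check eq3: (2)(1) + (3)(5) + (-3)(-2) = 23 = 23 ✓

x = 1, y = 5, z = -2


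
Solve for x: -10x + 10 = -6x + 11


Starting with: -10x + 10 = -6x + 11
Move all x terms to left: (-10 + 6)x = 11 - 10
Simplify: -4x = 1
Divide both sides by -4: x = -1/4

x = -1/4


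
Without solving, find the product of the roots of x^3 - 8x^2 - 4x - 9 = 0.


By Vieta's formulas for x^3 + bx^2 + cx + d = 0:
  r1 + r2 + r3 = -b/a = 8
  r1*r2 + r1*r3 + r2*r3 = c/a = -4
  r1*r2*r3 = -d/a = 9


Product = 9


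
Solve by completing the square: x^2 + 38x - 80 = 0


Start: x^2 + 38x - 80 = 0
Move constant: x^2 + 38x = 80
Half of 38 is 19, squared is 361
Add 361 to both sides: x^2 + 38x + 361 = 441
(x + 19)^2 = 441
x + 19 = ±21
x = -19 + 21 = 2 or x = -19 - 21 = -40

x = -40, x = 2


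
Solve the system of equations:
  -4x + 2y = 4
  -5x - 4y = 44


Using Cramer's rule:
Determinant D = (-4)(-4) - (-5)(2) = 16 + 10 = 26
Dx = (4)(-4) - (44)(2) = -16 - 88 = -104
Dy = (-4)(44) - (-5)(4) = -176 + 20 = -156
x = Dx/D = -104/26 = -4
y = Dy/D = -156/26 = -6

x = -4, y = -6


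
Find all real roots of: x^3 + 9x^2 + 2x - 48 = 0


Let p(x) = x^3 + 9x^2 + 2x - 48. By the rational root theorem (leading coefficient 1), any rational root is an integer divisor of 48: try ±1, ±2, ... in turn.
Test x = 1: value = -36 ≠ 0.
Test x = -1: value = -42 ≠ 0.
Test x = 2: value = 0 ✓, so (x - 2) is a factor.
Synthetic division by (x - 2): bring down 1; 1(2) + 9 = 11; 11(2) + 2 = 24; 24(2) - 48 = 0 → quotient x^2 + 11x + 24, remainder 0.
Solve the quadratic x^2 + 11x + 24 = 0: discriminant = 11^2 - 4(1)(24) = 121 - 96 = 25.
sqrt(25) = 5, so x = (-11 ± 5)/2: x = -3 or x = -8.

x = -8, x = -3, x = 2


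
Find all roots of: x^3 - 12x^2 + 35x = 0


The constant term is 0, so x = 0 is a root. Factor out x:
  x^2 - 12x + 35 = 0
Solve the quadratic x^2 - 12x + 35 = 0: discriminant = (-12)^2 - 4(1)(35) = 144 - 140 = 4.
sqrt(4) = 2, so x = (12 ± 2)/2: x = 7 or x = 5.
Collecting all roots found:

x = 0, x = 5, x = 7


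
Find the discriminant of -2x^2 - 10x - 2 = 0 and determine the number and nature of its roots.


For ax^2 + bx + c = 0, discriminant D = b^2 - 4ac
Here a = -2, b = -10, c = -2
D = (-10)^2 - 4(-2)(-2) = 100 - 16 = 84

D = 84 > 0 but not a perfect square
The equation has 2 distinct real irrational roots.

Discriminant = 84, 2 distinct real irrational roots


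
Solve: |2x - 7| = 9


An absolute value equation |expr| = 9 gives two cases:
Case 1: 2x - 7 = 9
  2x = 16, so x = 8
Case 2: 2x - 7 = -9
  2x = -2, so x = -1

x = -1, x = 8


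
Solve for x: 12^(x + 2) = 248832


Express both sides with the same base.
248832 = 12^5
Since the bases match, equate exponents: x + 2 = 5
So x = 5 - (2) = 3

x = 3


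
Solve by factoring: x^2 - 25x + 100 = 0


We need two numbers that multiply to 100 and add to -25.
Those numbers are -20 and -5 (since (-20) * (-5) = 100 and (-20) + (-5) = -25).
So x^2 - 25x + 100 = (x - 20)(x - 5) = 0
Setting each factor to zero: x = 20 or x = 5

x = 5, x = 20


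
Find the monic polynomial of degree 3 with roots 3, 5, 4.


A monic polynomial with roots 3, 5, 4 is:
p(x) = (x - 3)(x - 5)(x - 4)
After multiplying by (x - 3): x - 3
After multiplying by (x - 5): x^2 - 8x + 15
After multiplying by (x - 4): x^3 - 12x^2 + 47x - 60

x^3 - 12x^2 + 47x - 60


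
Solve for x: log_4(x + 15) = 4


Convert to exponential form: x + 15 = 4^4 = 256
x = 256 - 15 = 241
Check: log_4(241 + 15) = log_4(256) = log_4(256) = 4 ✓

x = 241


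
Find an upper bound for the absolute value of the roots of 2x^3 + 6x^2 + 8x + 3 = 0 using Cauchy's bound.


Cauchy's bound: all roots r satisfy |r| <= 1 + max(|a_i/a_n|) for i = 0,...,n-1
where a_n is the leading coefficient.

Coefficients: [2, 6, 8, 3]
Leading coefficient a_n = 2
Ratios |a_i/a_n|: 3, 4, 3/2
Maximum ratio: 4
Cauchy's bound: |r| <= 1 + 4 = 5

Upper bound = 5


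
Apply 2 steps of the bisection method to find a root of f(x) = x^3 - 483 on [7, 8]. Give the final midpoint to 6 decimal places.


f(x) = x^3 - 483
f(7) = -140 < 0
f(8) = 29 > 0

Step 1: midpoint = (7.000000 + 8.000000)/2 = 7.500000
  f(7.500000) = -61.125000
  f(mid) < 0, so root is in [7.500000, 8.000000]

Step 2: midpoint = (7.500000 + 8.000000)/2 = 7.750000
  f(7.750000) = -17.515625
  f(mid) < 0, so root is in [7.750000, 8.000000]

midpoint = 7.750000


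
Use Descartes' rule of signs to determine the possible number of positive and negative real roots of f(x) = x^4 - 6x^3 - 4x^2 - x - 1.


Descartes' rule of signs:

For positive roots, count sign changes in f(x) = x^4 - 6x^3 - 4x^2 - x - 1:
Signs of coefficients: +, -, -, -, -
Number of sign changes: 1
Possible positive real roots: 1

For negative roots, examine f(-x) = x^4 + 6x^3 - 4x^2 + x - 1:
Signs of coefficients: +, +, -, +, -
Number of sign changes: 3
Possible negative real roots: 3, 1

Positive roots: 1; Negative roots: 3 or 1


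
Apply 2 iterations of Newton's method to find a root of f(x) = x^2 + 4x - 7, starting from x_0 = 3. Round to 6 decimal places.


Newton's method: x_(n+1) = x_n - f(x_n)/f'(x_n)
f(x) = x^2 + 4x - 7
f'(x) = 2x + 4

Iteration 1:
  f(3.000000) = 14.000000
  f'(3.000000) = 10.000000
  x_1 = 3.000000 - (14.000000)/(10.000000) = 1.600000

Iteration 2:
  f(1.600000) = 1.960000
  f'(1.600000) = 7.200000
  x_2 = 1.600000 - (1.960000)/(7.200000) = 1.327778

x_2 = 1.327778


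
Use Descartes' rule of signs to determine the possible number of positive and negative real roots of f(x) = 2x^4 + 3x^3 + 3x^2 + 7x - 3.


Descartes' rule of signs:

For positive roots, count sign changes in f(x) = 2x^4 + 3x^3 + 3x^2 + 7x - 3:
Signs of coefficients: +, +, +, +, -
Number of sign changes: 1
Possible positive real roots: 1

For negative roots, examine f(-x) = 2x^4 - 3x^3 + 3x^2 - 7x - 3:
Signs of coefficients: +, -, +, -, -
Number of sign changes: 3
Possible negative real roots: 3, 1

Positive roots: 1; Negative roots: 3 or 1


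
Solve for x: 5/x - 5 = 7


Subtract -5 from both sides: 5/x = 12
Multiply both sides by x: 5 = 12 * x
Divide by 12: x = 5/12

x = 5/12


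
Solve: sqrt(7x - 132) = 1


Square both sides: 7x - 132 = 1^2 = 1
7x = 1 + 132 = 133
x = 19
Check: sqrt(7*19 - 132) = sqrt(1) = 1 ✓

x = 19


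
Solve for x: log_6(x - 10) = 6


Convert to exponential form: x - 10 = 6^6 = 46656
x = 46656 + 10 = 46666
Check: log_6(46666 - 10) = log_6(46656) = log_6(46656) = 6 ✓

x = 46666


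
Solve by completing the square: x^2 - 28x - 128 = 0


Start: x^2 - 28x - 128 = 0
Move constant: x^2 - 28x = 128
Half of -28 is -14, squared is 196
Add 196 to both sides: x^2 - 28x + 196 = 324
(x - 14)^2 = 324
x - 14 = ±18
x = 14 + 18 = 32 or x = 14 - 18 = -4

x = -4, x = 32


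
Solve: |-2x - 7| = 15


An absolute value equation |expr| = 15 gives two cases:
Case 1: -2x - 7 = 15
  -2x = 22, so x = -11
Case 2: -2x - 7 = -15
  -2x = -8, so x = 4

x = -11, x = 4


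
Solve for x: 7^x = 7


Express both sides with the same base.
7 = 7^1
Since the bases match: x = 1

x = 1


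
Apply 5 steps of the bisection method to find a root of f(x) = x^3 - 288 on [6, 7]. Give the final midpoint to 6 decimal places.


f(x) = x^3 - 288
f(6) = -72 < 0
f(7) = 55 > 0

Step 1: midpoint = (6.000000 + 7.000000)/2 = 6.500000
  f(6.500000) = -13.375000
  f(mid) < 0, so root is in [6.500000, 7.000000]

Step 2: midpoint = (6.500000 + 7.000000)/2 = 6.750000
  f(6.750000) = 19.546875
  f(mid) > 0, so root is in [6.500000, 6.750000]

Step 3: midpoint = (6.500000 + 6.750000)/2 = 6.625000
  f(6.625000) = 2.775391
  f(mid) > 0, so root is in [6.500000, 6.625000]

Step 4: midpoint = (6.500000 + 6.625000)/2 = 6.562500
  f(6.562500) = -5.376709
  f(mid) < 0, so root is in [6.562500, 6.625000]

Step 5: midpoint = (6.562500 + 6.625000)/2 = 6.593750
  f(6.593750) = -1.319977
  f(mid) < 0, so root is in [6.593750, 6.625000]

midpoint = 6.593750


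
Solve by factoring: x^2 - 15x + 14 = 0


We need two numbers that multiply to 14 and add to -15.
Those numbers are -14 and -1 (since (-14) * (-1) = 14 and (-14) + (-1) = -15).
So x^2 - 15x + 14 = (x - 14)(x - 1) = 0
Setting each factor to zero: x = 14 or x = 1

x = 1, x = 14


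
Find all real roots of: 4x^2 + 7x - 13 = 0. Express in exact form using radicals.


Using the quadratic formula: x = (-b ± sqrt(b^2 - 4ac)) / (2a)
Here a = 4, b = 7, c = -13
Discriminant = b^2 - 4ac = 7^2 - 4(4)(-13) = 49 + 208 = 257
Since discriminant = 257 > 0, there are two real roots.
x = (-7 ± sqrt(257)) / 8
Numerically: x ≈ 1.1289 or x ≈ -2.8789

x = (-7 + sqrt(257)) / 8 or x = (-7 - sqrt(257)) / 8
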